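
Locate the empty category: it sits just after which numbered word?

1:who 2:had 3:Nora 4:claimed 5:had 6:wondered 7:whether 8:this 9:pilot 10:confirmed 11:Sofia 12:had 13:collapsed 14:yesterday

The displaced element is "who" (word 1).
It is linked across 1 clause boundary (Ø).
It functions as the subject of "wondered", so the gap sits immediately after word 4 ("claimed").
Base order: Nora had claimed that who had wondered whether this pilot confirmed Sofia had collapsed yesterday.

4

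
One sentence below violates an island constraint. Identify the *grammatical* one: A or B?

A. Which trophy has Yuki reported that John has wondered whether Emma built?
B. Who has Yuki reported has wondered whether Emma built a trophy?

B

In A, the wh-phrase is extracted from inside a wh-island (introduced by "whether"), which blocks movement.
In B, the extraction path crosses only that-complement boundaries, which are transparent.
So B is grammatical.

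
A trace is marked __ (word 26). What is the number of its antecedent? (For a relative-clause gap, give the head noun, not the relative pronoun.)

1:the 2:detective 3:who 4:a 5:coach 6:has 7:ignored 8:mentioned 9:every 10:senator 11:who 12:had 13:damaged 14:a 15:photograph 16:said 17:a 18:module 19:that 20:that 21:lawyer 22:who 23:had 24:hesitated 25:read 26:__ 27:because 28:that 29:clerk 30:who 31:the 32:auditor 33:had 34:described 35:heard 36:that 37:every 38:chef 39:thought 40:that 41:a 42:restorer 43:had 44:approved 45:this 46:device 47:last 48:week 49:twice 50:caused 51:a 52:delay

18

The gap at 26 is the object of "read", inside a relative clause.
The relative pronoun is "that" (word 19); it is bound by the head noun immediately before it.
Its filler is the head noun "module", at word 18.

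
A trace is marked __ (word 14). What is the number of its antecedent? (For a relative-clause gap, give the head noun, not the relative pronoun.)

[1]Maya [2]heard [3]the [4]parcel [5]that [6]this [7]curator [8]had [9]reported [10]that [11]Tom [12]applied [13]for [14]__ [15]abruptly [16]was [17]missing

4

The gap at 14 is the prepositional object of "applied", inside a relative clause.
The relative pronoun is "that" (word 5); it is bound by the head noun immediately before it.
Its filler is the head noun "parcel", at word 4.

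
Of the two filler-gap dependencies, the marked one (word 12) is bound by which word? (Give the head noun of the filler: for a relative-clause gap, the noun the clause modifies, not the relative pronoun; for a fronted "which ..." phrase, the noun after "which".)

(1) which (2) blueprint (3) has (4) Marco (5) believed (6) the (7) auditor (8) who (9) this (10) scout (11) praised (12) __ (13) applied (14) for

The marked gap is inside the relative clause, the direct object of "praised".
Its filler is the head noun "auditor" (via "who"), at word 7.
(The other dependency links word 2 to a gap after word 14.)

7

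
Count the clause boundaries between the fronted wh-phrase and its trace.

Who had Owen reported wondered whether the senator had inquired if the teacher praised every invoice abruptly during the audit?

1

"who" is extracted from the subject of "wondered".
Boundaries crossed, outermost first: [Ø] — 1 in total.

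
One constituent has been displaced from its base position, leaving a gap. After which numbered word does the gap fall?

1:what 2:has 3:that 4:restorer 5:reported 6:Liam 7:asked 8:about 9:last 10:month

8

The displaced element is "what" (word 1).
It is linked across 1 clause boundary (Ø).
It functions as the object of the preposition "about" of "asked", so the gap sits immediately after word 8 ("about").
Base order: That restorer has reported Liam asked about what last month.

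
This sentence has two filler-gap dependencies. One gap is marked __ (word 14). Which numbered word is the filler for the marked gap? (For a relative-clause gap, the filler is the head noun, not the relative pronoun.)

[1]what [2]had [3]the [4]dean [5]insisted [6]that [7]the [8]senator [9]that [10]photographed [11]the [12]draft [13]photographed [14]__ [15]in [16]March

1

The marked gap is the direct object of "photographed".
Its filler is the fronted wh-phrase "what", at word 1.
(The other dependency links word 8 to a gap after word 9.)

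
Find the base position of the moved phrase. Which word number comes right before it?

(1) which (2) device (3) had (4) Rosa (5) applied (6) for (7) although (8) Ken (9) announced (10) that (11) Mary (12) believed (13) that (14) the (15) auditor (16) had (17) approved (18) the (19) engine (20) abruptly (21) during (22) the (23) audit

6

The displaced element is "which device" (word 2).
It functions as the object of the preposition "for" of "applied", so the gap sits immediately after word 6 ("for").
Base order: Rosa had applied for which device although Ken announced that Mary believed that the auditor had approved the engine abruptly during the audit.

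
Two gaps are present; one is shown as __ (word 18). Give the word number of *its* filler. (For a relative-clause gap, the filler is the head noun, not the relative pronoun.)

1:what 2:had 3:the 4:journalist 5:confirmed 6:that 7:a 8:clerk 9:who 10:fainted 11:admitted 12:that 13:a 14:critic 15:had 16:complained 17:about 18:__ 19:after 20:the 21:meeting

The marked gap is the object of the preposition "about" of "complained".
Its filler is the fronted wh-phrase "what", at word 1.
(The other dependency links word 8 to a gap after word 9.)

1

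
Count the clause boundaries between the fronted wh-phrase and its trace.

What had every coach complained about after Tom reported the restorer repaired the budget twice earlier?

0

"what" originates inside the matrix clause — no clause boundary is crossed.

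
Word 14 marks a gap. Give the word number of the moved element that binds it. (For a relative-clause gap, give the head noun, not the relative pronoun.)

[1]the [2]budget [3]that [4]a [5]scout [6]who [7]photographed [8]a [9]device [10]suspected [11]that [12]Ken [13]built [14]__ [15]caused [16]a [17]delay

2

The gap at 14 is the object of "built", inside a relative clause.
The relative pronoun is "that" (word 3); it is bound by the head noun immediately before it.
Its filler is the head noun "budget", at word 2.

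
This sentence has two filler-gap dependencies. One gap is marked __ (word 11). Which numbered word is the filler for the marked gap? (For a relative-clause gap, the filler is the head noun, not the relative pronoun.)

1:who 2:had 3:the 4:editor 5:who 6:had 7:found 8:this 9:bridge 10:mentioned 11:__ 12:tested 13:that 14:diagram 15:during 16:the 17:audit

The marked gap is the subject of "tested".
Its filler is the fronted wh-phrase "who", at word 1.
(The other dependency links word 4 to a gap after word 5.)

1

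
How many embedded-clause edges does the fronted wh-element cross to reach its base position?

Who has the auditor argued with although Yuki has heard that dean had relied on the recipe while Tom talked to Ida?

0

"who" originates inside the matrix clause — no clause boundary is crossed.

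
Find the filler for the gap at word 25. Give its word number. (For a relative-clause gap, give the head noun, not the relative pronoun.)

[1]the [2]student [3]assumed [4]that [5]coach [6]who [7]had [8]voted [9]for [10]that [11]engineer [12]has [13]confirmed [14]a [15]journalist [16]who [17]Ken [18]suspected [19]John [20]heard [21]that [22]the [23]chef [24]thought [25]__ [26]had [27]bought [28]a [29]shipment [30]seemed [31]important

The gap at 25 is the subject of "bought", inside a relative clause.
The relative pronoun is "who" (word 16); it is bound by the head noun immediately before it.
Its filler is the head noun "journalist", at word 15.

15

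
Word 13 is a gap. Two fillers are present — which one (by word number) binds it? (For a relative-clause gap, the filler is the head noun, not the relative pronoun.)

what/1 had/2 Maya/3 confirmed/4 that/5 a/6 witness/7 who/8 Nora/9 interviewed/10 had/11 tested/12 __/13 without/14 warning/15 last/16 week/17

The marked gap is the direct object of "tested".
Its filler is the fronted wh-phrase "what", at word 1.
(The other dependency links word 7 to a gap after word 10.)

1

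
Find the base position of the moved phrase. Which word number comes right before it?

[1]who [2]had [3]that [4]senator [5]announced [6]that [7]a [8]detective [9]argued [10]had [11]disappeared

The displaced element is "who" (word 1).
It is linked across 2 clause boundaries (that → Ø).
It functions as the subject of "disappeared", so the gap sits immediately after word 9 ("argued").
Base order: That senator had announced that a detective argued who had disappeared.

9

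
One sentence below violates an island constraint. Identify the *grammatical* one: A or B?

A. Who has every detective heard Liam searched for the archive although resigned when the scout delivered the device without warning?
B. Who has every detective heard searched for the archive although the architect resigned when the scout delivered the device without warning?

B

In A, the wh-phrase is extracted from inside an adjunct island (introduced by "although"), which blocks movement.
In B, the extraction path crosses only that-complement boundaries, which are transparent.
So B is grammatical.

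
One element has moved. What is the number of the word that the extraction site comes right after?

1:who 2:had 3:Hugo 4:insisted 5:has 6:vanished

4

The displaced element is "who" (word 1).
It is linked across 1 clause boundary (Ø).
It functions as the subject of "vanished", so the gap sits immediately after word 4 ("insisted").
Base order: Hugo had insisted that who has vanished.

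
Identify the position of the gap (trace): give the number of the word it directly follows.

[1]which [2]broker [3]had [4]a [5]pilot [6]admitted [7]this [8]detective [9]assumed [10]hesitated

The displaced element is "which broker" (word 2).
It is linked across 2 clause boundaries (Ø → Ø).
It functions as the subject of "hesitated", so the gap sits immediately after word 9 ("assumed").
Base order: A pilot had admitted this detective assumed that which broker hesitated.

9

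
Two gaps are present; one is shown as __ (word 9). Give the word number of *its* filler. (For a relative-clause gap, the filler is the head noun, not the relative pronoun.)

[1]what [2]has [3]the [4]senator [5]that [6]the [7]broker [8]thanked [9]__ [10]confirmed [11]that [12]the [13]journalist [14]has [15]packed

The marked gap is inside the relative clause, the direct object of "thanked".
Its filler is the head noun "senator" (via "that"), at word 4.
(The other dependency links word 1 to a gap after word 15.)

4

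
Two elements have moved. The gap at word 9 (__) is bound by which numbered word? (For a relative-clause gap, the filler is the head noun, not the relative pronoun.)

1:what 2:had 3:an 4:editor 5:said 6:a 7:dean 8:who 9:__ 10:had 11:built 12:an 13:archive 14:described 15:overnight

7

The marked gap is inside the relative clause, the subject of "built".
Its filler is the head noun "dean" (via "who"), at word 7.
(The other dependency links word 1 to a gap after word 14.)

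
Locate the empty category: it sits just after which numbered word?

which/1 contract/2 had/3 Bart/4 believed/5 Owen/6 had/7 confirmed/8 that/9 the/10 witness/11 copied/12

12

The displaced element is "which contract" (word 2).
It is linked across 2 clause boundaries (Ø → that).
It functions as the direct object of "copied", so the gap sits immediately after word 12 ("copied").
Base order: Bart had believed Owen had confirmed that the witness copied which contract.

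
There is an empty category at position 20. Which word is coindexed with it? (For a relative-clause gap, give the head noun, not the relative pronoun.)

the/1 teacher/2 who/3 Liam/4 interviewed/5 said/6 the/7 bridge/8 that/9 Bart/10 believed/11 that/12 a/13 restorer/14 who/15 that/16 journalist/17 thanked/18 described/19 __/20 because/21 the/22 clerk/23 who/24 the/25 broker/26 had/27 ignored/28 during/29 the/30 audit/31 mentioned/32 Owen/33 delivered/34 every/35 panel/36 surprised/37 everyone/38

8

The gap at 20 is the object of "described", inside a relative clause.
The relative pronoun is "that" (word 9); it is bound by the head noun immediately before it.
Its filler is the head noun "bridge", at word 8.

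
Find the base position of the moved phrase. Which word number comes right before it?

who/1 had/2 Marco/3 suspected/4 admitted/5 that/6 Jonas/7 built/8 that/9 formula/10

The displaced element is "who" (word 1).
It is linked across 1 clause boundary (Ø).
It functions as the subject of "admitted", so the gap sits immediately after word 4 ("suspected").
Base order: Marco had suspected who admitted that Jonas built that formula.

4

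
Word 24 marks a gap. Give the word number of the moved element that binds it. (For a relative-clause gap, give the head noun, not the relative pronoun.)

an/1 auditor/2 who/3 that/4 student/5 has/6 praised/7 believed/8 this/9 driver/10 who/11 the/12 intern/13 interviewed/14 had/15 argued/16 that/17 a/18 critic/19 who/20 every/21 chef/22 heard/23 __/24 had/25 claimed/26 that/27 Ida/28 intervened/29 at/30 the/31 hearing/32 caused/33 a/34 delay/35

The gap at 24 is the subject of "claimed", inside a relative clause.
The relative pronoun is "who" (word 20); it is bound by the head noun immediately before it.
Its filler is the head noun "critic", at word 19.

19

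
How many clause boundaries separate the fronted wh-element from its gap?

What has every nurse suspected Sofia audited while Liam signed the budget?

"what" is extracted from the object of "audited".
Boundaries crossed, outermost first: [Ø] — 1 in total.

1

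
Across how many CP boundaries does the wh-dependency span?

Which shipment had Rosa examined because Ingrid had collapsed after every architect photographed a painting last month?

0

"which shipment" originates inside the matrix clause — no clause boundary is crossed.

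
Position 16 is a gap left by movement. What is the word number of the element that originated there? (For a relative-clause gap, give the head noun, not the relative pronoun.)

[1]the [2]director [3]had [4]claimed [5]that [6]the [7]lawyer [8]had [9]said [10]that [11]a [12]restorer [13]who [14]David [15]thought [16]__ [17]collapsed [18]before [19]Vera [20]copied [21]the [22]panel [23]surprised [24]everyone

12

The gap at 16 is the subject of "collapsed", inside a relative clause.
The relative pronoun is "who" (word 13); it is bound by the head noun immediately before it.
Its filler is the head noun "restorer", at word 12.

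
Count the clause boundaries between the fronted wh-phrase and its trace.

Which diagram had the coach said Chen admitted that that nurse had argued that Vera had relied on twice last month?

3

"which diagram" is extracted from the PP object of "relied".
Boundaries crossed, outermost first: [Ø], [that], [that] — 3 in total.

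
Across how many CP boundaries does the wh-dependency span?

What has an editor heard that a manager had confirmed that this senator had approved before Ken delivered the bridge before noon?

"what" is extracted from the object of "approved".
Boundaries crossed, outermost first: [that], [that] — 2 in total.

2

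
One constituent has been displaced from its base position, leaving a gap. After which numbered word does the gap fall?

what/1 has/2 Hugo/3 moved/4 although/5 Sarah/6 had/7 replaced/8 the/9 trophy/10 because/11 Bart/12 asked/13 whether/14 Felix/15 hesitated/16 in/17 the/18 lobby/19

4

The displaced element is "what" (word 1).
It functions as the direct object of "moved", so the gap sits immediately after word 4 ("moved").
Base order: Hugo has moved what although Sarah had replaced the trophy because Bart asked whether Felix hesitated in the lobby.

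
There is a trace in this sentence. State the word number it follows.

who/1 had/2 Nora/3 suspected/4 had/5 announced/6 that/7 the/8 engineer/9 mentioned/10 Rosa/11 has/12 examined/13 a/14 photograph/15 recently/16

4

The displaced element is "who" (word 1).
It is linked across 1 clause boundary (Ø).
It functions as the subject of "announced", so the gap sits immediately after word 4 ("suspected").
Base order: Nora had suspected that who had announced that the engineer mentioned Rosa has examined a photograph recently.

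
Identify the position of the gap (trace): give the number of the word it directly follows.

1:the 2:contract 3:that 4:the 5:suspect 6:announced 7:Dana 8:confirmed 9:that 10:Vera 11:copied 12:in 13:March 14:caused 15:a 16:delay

11

The displaced element is "the contract" (word 2).
It is linked across 2 clause boundaries (Ø → that).
It functions as the direct object of "copied", so the gap sits immediately after word 11 ("copied").
Base order: The suspect announced Dana confirmed that Vera copied the contract in March.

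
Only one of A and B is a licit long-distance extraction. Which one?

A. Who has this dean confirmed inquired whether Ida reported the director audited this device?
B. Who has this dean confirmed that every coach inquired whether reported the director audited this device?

In B, the wh-phrase is extracted from inside a wh-island (introduced by "whether"), which blocks movement.
In A, the extraction path crosses only that-complement boundaries, which are transparent.
So A is grammatical.

A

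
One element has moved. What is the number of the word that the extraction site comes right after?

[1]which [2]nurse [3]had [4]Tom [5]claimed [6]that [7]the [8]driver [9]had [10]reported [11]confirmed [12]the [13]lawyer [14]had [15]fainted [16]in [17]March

The displaced element is "which nurse" (word 2).
It is linked across 2 clause boundaries (that → Ø).
It functions as the subject of "confirmed", so the gap sits immediately after word 10 ("reported").
Base order: Tom had claimed that the driver had reported that which nurse confirmed the lawyer had fainted in March.

10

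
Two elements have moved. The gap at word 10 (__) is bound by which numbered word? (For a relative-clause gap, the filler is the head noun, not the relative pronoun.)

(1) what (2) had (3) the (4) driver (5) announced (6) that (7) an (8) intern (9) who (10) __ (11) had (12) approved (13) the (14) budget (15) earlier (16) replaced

The marked gap is inside the relative clause, the subject of "approved".
Its filler is the head noun "intern" (via "who"), at word 8.
(The other dependency links word 1 to a gap after word 16.)

8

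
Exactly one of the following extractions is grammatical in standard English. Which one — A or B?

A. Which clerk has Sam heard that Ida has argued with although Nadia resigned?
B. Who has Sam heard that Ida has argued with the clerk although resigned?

In B, the wh-phrase is extracted from inside an adjunct island (introduced by "although"), which blocks movement.
In A, the extraction path crosses only that-complement boundaries, which are transparent.
So A is grammatical.

A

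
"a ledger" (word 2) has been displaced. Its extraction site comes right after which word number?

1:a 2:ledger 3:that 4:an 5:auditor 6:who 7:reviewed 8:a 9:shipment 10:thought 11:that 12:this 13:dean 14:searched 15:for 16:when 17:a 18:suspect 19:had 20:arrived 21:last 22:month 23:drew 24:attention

15

The displaced element is "a ledger" (word 2).
It is linked across 1 clause boundary (that).
It functions as the object of the preposition "for" of "searched", so the gap sits immediately after word 15 ("for").
Base order: An auditor who reviewed a shipment thought that this dean searched for a ledger when a suspect had arrived last month.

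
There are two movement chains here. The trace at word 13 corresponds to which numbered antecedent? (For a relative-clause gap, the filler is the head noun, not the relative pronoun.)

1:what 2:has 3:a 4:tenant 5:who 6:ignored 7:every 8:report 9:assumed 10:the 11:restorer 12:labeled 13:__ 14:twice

1

The marked gap is the direct object of "labeled".
Its filler is the fronted wh-phrase "what", at word 1.
(The other dependency links word 4 to a gap after word 5.)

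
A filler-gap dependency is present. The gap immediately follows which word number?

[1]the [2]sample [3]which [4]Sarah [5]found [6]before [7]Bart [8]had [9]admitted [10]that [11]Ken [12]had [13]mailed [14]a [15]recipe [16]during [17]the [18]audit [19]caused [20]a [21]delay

5

The displaced element is "the sample" (word 2).
It functions as the direct object of "found", so the gap sits immediately after word 5 ("found").
Base order: Sarah found the sample before Bart had admitted that Ken had mailed a recipe during the audit.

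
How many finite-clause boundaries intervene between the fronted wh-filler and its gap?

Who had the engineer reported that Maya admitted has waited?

"who" is extracted from the subject of "waited".
Boundaries crossed, outermost first: [that], [Ø] — 2 in total.

2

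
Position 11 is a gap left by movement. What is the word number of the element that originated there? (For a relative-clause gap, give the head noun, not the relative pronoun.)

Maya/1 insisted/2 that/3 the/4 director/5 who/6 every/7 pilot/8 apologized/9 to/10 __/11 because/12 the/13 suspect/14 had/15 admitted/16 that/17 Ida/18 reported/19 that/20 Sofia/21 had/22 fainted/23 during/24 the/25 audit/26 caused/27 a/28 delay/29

The gap at 11 is the prepositional object of "apologized", inside a relative clause.
The relative pronoun is "who" (word 6); it is bound by the head noun immediately before it.
Its filler is the head noun "director", at word 5.

5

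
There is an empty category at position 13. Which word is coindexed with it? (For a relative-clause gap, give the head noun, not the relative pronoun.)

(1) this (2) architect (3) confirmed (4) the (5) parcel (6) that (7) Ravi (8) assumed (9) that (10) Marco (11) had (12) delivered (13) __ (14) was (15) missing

The gap at 13 is the object of "delivered", inside a relative clause.
The relative pronoun is "that" (word 6); it is bound by the head noun immediately before it.
Its filler is the head noun "parcel", at word 5.

5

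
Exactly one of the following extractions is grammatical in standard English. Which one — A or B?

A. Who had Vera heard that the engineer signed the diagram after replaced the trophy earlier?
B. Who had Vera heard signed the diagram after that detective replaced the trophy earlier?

In A, the wh-phrase is extracted from inside an adjunct island (introduced by "after"), which blocks movement.
In B, the extraction path crosses only that-complement boundaries, which are transparent.
So B is grammatical.

B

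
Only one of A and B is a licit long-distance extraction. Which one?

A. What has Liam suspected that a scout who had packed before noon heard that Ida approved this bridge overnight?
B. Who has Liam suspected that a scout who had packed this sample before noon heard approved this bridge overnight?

In A, the wh-phrase is extracted from inside a complex-NP island (relative clause) (introduced by "who"), which blocks movement.
In B, the extraction path crosses only that-complement boundaries, which are transparent.
So B is grammatical.

B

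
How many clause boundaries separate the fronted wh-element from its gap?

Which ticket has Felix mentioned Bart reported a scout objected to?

2

"which ticket" is extracted from the PP object of "objected".
Boundaries crossed, outermost first: [Ø], [Ø] — 2 in total.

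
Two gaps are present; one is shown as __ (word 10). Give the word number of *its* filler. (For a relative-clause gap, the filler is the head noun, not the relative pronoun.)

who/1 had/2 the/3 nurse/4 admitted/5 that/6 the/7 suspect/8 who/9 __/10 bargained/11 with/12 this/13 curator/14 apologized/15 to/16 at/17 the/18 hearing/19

8

The marked gap is inside the relative clause, the subject of "bargained".
Its filler is the head noun "suspect" (via "who"), at word 8.
(The other dependency links word 1 to a gap after word 16.)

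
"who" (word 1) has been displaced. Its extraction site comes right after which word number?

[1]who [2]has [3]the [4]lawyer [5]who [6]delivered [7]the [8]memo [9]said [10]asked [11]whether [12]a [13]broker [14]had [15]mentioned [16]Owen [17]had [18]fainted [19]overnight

The displaced element is "who" (word 1).
It is linked across 1 clause boundary (Ø).
It functions as the subject of "asked", so the gap sits immediately after word 9 ("said").
Base order: The lawyer who delivered the memo has said that who asked whether a broker had mentioned Owen had fainted overnight.

9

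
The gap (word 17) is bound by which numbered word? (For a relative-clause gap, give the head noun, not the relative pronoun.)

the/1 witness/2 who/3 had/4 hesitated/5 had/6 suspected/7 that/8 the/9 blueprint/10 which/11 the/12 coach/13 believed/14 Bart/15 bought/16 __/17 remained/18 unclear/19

The gap at 17 is the object of "bought", inside a relative clause.
The relative pronoun is "which" (word 11); it is bound by the head noun immediately before it.
Its filler is the head noun "blueprint", at word 10.

10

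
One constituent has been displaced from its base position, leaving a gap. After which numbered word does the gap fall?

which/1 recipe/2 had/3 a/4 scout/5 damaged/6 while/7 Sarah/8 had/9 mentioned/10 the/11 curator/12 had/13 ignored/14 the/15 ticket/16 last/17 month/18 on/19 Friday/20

The displaced element is "which recipe" (word 2).
It functions as the direct object of "damaged", so the gap sits immediately after word 6 ("damaged").
Base order: A scout had damaged which recipe while Sarah had mentioned the curator had ignored the ticket last month on Friday.

6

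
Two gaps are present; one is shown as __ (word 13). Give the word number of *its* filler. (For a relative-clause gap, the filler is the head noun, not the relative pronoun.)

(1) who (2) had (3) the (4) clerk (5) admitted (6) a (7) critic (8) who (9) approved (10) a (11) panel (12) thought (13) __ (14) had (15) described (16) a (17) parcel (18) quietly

1

The marked gap is the subject of "described".
Its filler is the fronted wh-phrase "who", at word 1.
(The other dependency links word 7 to a gap after word 8.)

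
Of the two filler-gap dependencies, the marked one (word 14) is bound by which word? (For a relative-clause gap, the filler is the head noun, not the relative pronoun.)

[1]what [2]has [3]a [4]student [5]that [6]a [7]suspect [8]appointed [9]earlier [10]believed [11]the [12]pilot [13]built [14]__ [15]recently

The marked gap is the direct object of "built".
Its filler is the fronted wh-phrase "what", at word 1.
(The other dependency links word 4 to a gap after word 8.)

1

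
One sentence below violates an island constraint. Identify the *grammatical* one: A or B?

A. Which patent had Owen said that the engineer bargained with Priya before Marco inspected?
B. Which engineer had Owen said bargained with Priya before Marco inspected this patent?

B

In A, the wh-phrase is extracted from inside an adjunct island (introduced by "before"), which blocks movement.
In B, the extraction path crosses only that-complement boundaries, which are transparent.
So B is grammatical.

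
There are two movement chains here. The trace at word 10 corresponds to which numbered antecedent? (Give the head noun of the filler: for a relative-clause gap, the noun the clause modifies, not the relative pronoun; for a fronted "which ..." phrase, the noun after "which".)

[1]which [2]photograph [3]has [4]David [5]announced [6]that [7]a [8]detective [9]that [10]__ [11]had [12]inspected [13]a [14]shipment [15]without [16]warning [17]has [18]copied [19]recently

The marked gap is inside the relative clause, the subject of "inspected".
Its filler is the head noun "detective" (via "that"), at word 8.
(The other dependency links word 2 to a gap after word 18.)

8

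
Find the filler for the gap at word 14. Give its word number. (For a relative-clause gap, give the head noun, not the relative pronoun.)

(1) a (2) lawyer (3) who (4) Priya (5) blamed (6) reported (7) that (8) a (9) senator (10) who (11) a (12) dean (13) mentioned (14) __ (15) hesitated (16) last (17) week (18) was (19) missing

9

The gap at 14 is the subject of "hesitated", inside a relative clause.
The relative pronoun is "who" (word 10); it is bound by the head noun immediately before it.
Its filler is the head noun "senator", at word 9.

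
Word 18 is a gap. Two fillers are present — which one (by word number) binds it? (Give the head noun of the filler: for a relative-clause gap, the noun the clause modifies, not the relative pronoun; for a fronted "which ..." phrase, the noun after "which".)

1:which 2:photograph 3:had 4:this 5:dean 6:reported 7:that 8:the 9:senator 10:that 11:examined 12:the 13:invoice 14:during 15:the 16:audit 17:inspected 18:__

The marked gap is the direct object of "inspected".
Its filler is the fronted wh-phrase "which photograph", at word 2.
(The other dependency links word 9 to a gap after word 10.)

2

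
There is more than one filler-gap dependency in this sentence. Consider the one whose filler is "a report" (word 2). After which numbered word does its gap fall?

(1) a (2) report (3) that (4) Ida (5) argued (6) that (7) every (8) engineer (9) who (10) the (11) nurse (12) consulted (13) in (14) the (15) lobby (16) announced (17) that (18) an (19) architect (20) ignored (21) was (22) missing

20

The displaced element is "a report" (word 2).
It is linked across 2 clause boundaries (that → that).
It functions as the direct object of "ignored", so the gap sits immediately after word 20 ("ignored").
Base order: Ida argued that every engineer who the nurse consulted in the lobby announced that an architect ignored a report.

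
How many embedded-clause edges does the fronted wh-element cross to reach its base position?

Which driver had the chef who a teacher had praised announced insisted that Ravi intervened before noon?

"which driver" is extracted from the subject of "insisted".
Boundaries crossed, outermost first: [Ø] — 1 in total.

1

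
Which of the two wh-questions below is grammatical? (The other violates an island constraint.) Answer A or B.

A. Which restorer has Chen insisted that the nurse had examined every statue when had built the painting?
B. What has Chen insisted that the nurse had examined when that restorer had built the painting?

B

In A, the wh-phrase is extracted from inside an adjunct island (introduced by "when"), which blocks movement.
In B, the extraction path crosses only that-complement boundaries, which are transparent.
So B is grammatical.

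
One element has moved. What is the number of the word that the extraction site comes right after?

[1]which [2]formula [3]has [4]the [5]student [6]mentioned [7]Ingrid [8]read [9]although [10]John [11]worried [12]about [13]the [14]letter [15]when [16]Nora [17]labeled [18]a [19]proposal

8

The displaced element is "which formula" (word 2).
It is linked across 1 clause boundary (Ø).
It functions as the direct object of "read", so the gap sits immediately after word 8 ("read").
Base order: The student has mentioned Ingrid read which formula although John worried about the letter when Nora labeled a proposal.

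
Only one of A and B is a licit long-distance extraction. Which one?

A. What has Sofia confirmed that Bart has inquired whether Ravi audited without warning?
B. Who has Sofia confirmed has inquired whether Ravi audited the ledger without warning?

In A, the wh-phrase is extracted from inside a wh-island (introduced by "whether"), which blocks movement.
In B, the extraction path crosses only that-complement boundaries, which are transparent.
So B is grammatical.

B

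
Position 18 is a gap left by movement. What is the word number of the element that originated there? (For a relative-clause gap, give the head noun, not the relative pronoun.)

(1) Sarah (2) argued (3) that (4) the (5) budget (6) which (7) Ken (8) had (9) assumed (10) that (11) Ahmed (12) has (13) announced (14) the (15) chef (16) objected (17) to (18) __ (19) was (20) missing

The gap at 18 is the prepositional object of "objected", inside a relative clause.
The relative pronoun is "which" (word 6); it is bound by the head noun immediately before it.
Its filler is the head noun "budget", at word 5.

5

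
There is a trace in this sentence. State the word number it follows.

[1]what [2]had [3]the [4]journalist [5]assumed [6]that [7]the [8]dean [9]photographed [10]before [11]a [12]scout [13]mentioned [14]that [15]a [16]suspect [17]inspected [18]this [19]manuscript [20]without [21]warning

9

The displaced element is "what" (word 1).
It is linked across 1 clause boundary (that).
It functions as the direct object of "photographed", so the gap sits immediately after word 9 ("photographed").
Base order: The journalist had assumed that the dean photographed what before a scout mentioned that a suspect inspected this manuscript without warning.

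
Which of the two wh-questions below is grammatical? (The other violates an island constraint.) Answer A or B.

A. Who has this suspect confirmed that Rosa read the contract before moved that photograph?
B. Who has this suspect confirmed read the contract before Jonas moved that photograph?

B

In A, the wh-phrase is extracted from inside an adjunct island (introduced by "before"), which blocks movement.
In B, the extraction path crosses only that-complement boundaries, which are transparent.
So B is grammatical.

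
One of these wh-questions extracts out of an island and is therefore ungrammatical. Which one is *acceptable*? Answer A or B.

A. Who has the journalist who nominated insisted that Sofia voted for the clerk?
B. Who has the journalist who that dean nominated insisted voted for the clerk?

B

In A, the wh-phrase is extracted from inside a complex-NP island (relative clause) (introduced by "who"), which blocks movement.
In B, the extraction path crosses only that-complement boundaries, which are transparent.
So B is grammatical.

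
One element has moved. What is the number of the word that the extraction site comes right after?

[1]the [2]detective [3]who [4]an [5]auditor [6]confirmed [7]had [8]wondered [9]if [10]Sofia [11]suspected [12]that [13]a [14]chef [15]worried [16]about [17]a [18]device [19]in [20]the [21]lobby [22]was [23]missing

6

The displaced element is "the detective" (word 2).
It is linked across 1 clause boundary (Ø).
It functions as the subject of "wondered", so the gap sits immediately after word 6 ("confirmed").
Base order: An auditor confirmed the detective had wondered if Sofia suspected that a chef worried about a device in the lobby.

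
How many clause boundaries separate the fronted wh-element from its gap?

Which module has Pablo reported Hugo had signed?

1

"which module" is extracted from the object of "signed".
Boundaries crossed, outermost first: [Ø] — 1 in total.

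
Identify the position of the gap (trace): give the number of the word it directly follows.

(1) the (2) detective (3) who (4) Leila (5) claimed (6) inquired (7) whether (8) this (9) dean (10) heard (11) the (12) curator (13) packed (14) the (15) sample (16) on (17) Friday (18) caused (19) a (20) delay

5

The displaced element is "the detective" (word 2).
It is linked across 1 clause boundary (Ø).
It functions as the subject of "inquired", so the gap sits immediately after word 5 ("claimed").
Base order: Leila claimed that the detective inquired whether this dean heard the curator packed the sample on Friday.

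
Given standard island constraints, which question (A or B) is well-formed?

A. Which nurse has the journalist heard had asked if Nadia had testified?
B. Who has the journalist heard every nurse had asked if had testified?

A

In B, the wh-phrase is extracted from inside a wh-island (introduced by "if"), which blocks movement.
In A, the extraction path crosses only that-complement boundaries, which are transparent.
So A is grammatical.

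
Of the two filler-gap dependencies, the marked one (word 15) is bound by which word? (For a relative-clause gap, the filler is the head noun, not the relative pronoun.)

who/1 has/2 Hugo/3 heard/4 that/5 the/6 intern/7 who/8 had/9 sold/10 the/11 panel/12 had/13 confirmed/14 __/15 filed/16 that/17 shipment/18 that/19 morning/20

1

The marked gap is the subject of "filed".
Its filler is the fronted wh-phrase "who", at word 1.
(The other dependency links word 7 to a gap after word 8.)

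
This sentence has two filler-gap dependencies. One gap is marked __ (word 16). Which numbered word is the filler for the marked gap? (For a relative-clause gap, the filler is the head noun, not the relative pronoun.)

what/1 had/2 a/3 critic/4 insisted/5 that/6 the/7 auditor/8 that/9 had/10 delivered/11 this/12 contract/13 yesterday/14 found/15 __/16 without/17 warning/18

1

The marked gap is the direct object of "found".
Its filler is the fronted wh-phrase "what", at word 1.
(The other dependency links word 8 to a gap after word 9.)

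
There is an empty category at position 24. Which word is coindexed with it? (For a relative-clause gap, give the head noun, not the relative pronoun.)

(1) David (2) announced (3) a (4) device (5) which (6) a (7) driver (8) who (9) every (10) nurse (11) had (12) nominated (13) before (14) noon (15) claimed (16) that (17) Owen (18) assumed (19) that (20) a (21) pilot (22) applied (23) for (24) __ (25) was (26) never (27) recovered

4

The gap at 24 is the prepositional object of "applied", inside a relative clause.
The relative pronoun is "which" (word 5); it is bound by the head noun immediately before it.
Its filler is the head noun "device", at word 4.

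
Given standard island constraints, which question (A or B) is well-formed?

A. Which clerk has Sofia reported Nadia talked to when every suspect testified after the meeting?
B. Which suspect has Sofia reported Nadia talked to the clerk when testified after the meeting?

In B, the wh-phrase is extracted from inside an adjunct island (introduced by "when"), which blocks movement.
In A, the extraction path crosses only that-complement boundaries, which are transparent.
So A is grammatical.

A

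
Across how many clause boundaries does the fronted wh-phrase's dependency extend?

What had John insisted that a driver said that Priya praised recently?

"what" is extracted from the object of "praised".
Boundaries crossed, outermost first: [that], [that] — 2 in total.

2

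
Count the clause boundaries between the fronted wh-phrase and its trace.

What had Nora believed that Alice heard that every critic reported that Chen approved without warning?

"what" is extracted from the object of "approved".
Boundaries crossed, outermost first: [that], [that], [that] — 3 in total.

3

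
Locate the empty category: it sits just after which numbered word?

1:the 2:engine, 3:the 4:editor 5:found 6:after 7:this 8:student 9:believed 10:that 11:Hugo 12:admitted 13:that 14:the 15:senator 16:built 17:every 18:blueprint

The displaced element is "the engine" (word 2).
It functions as the direct object of "found", so the gap sits immediately after word 5 ("found").
Base order: The editor found the engine after this student believed that Hugo admitted that the senator built every blueprint.

5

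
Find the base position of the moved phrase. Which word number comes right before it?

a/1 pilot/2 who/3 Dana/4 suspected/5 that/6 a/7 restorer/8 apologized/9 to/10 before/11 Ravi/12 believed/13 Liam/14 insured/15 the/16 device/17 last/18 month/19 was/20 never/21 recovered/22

The displaced element is "a pilot" (word 2).
It is linked across 1 clause boundary (that).
It functions as the object of the preposition "to" of "apologized", so the gap sits immediately after word 10 ("to").
Base order: Dana suspected that a restorer apologized to a pilot before Ravi believed Liam insured the device last month.

10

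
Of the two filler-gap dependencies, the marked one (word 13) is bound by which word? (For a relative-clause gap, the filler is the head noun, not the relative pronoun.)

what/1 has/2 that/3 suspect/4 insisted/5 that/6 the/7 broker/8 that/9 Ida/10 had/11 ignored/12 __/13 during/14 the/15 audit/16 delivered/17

The marked gap is inside the relative clause, the direct object of "ignored".
Its filler is the head noun "broker" (via "that"), at word 8.
(The other dependency links word 1 to a gap after word 17.)

8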